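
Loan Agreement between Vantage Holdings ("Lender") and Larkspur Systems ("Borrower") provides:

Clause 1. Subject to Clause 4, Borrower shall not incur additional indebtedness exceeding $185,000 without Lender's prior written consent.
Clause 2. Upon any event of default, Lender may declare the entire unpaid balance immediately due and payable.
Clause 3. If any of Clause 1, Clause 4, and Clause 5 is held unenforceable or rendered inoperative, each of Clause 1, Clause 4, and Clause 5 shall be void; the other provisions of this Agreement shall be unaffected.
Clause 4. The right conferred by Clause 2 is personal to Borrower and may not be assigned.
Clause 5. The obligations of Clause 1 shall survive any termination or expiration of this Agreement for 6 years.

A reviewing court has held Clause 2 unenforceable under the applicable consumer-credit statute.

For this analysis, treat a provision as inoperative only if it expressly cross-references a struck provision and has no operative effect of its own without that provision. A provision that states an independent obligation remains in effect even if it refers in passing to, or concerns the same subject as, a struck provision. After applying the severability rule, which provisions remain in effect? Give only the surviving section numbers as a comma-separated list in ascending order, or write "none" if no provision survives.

Clause 2 is struck. Clause 4 has no operative effect of its own apart from Clause 2 and is therefore inoperative. Clause 3 declares Clause 1, Clause 4, and Clause 5 mutually dependent; since one of them has fallen, all of them are of no effect. That brings down Clause 1 and Clause 5 as well. The remainder continues in force under Clause 3. Only Clause 3 remains in effect.

3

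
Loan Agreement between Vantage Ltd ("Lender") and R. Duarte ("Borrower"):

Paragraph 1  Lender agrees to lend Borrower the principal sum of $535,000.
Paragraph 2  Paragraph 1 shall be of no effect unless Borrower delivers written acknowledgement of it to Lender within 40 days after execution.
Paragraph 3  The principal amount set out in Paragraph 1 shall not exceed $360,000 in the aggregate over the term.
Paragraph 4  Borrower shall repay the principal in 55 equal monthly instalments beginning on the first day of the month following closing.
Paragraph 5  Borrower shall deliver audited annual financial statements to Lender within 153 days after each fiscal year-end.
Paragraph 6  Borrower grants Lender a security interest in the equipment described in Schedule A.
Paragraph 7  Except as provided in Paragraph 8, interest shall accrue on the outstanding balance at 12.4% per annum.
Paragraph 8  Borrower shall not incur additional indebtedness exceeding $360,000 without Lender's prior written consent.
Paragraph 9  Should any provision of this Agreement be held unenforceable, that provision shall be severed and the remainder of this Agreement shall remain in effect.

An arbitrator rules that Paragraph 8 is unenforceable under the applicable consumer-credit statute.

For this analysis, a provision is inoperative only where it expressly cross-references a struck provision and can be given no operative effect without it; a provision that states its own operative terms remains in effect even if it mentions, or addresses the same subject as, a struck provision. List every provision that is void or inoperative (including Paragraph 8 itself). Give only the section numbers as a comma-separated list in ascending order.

8

Paragraph 8 is struck. Although Paragraph 7 refers to Paragraph 8, its operative terms do not depend on Paragraph 8, so it remains in effect. Nothing else in the Agreement is defined by reference to Paragraph 8. Paragraph 9 is a severability clause and preserves every provision that can still be given independent effect. Paragraph 1, Paragraph 2, Paragraph 3, Paragraph 4, Paragraph 5, Paragraph 6, Paragraph 7, and Paragraph 9 remain in effect.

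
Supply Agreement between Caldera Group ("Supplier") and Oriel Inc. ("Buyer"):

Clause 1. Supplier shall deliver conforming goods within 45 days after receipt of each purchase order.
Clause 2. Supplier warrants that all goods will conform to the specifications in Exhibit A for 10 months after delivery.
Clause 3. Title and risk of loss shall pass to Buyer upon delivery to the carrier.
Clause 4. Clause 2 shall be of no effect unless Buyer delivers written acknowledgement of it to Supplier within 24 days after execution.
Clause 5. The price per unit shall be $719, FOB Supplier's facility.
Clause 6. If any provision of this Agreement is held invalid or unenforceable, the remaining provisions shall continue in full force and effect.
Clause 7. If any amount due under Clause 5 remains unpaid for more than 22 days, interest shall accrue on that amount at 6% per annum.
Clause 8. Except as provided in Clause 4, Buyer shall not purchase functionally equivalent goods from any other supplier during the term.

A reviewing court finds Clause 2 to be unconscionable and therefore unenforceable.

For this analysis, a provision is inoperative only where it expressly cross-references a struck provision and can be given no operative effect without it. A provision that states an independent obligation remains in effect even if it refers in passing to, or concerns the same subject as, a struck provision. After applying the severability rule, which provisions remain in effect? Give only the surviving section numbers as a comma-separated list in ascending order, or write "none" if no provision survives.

1, 3, 5, 6, 7, 8

Clause 2 is struck. The only function of Clause 4 is the acknowledgement condition for Clause 2, so it cannot stand once Clause 2 is removed. Clause 8 mentions Clause 4 but its own obligation stands independently of Clause 4, so Clause 8 is not affected. Under the severability clause in Clause 6, the remaining provisions continue in force. Clause 1, Clause 3, Clause 5, Clause 6, Clause 7, and Clause 8 remain in effect.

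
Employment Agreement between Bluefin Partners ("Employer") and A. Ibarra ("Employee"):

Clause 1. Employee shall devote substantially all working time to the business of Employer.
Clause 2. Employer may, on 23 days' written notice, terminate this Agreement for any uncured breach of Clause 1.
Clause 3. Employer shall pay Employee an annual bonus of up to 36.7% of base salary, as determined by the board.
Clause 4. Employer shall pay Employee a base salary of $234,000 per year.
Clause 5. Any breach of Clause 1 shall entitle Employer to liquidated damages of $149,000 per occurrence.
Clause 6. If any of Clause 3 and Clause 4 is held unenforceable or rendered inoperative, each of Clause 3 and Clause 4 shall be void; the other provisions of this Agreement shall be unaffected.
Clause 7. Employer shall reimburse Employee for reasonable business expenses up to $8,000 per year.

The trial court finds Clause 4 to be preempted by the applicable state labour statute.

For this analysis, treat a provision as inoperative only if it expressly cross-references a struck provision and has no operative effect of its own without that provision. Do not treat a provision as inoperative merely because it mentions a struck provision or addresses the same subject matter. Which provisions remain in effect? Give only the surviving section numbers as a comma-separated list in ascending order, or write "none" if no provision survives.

1, 2, 5, 6, 7

Clause 4 is struck. Nothing else in the Agreement is defined by reference to Clause 4. Clause 6 declares Clause 3 and Clause 4 mutually dependent; since one of them has fallen, all of them are of no effect. That brings down Clause 3 as well. The remainder continues in force under Clause 6. That leaves Clause 1, Clause 2, Clause 5, Clause 6, and Clause 7 in effect.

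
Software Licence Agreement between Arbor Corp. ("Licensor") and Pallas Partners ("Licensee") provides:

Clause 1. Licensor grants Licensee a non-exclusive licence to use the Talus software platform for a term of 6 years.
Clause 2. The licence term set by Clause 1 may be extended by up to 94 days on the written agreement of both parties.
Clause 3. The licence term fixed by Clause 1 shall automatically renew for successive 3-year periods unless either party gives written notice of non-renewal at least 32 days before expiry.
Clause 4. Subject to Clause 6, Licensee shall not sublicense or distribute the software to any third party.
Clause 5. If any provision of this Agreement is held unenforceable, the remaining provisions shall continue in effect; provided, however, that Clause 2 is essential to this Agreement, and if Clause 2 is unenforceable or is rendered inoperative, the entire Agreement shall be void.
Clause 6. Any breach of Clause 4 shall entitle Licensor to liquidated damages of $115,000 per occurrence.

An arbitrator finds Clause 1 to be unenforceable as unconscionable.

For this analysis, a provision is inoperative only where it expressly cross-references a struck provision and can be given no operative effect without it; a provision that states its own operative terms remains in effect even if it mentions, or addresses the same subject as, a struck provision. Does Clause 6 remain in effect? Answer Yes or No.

Clause 1 is struck. Clause 2 operates only by reference to Clause 1, so it falls with Clause 1. Clause 3 has no operative effect of its own apart from Clause 1 and is therefore inoperative. Clause 5 makes Clause 2 an essential term, and Clause 2 has been rendered inoperative by the cascade; under Clause 5, the entire Agreement is therefore void. No provision of the Agreement survives. Clause 6 is among the inoperative provisions, so the answer is no.

No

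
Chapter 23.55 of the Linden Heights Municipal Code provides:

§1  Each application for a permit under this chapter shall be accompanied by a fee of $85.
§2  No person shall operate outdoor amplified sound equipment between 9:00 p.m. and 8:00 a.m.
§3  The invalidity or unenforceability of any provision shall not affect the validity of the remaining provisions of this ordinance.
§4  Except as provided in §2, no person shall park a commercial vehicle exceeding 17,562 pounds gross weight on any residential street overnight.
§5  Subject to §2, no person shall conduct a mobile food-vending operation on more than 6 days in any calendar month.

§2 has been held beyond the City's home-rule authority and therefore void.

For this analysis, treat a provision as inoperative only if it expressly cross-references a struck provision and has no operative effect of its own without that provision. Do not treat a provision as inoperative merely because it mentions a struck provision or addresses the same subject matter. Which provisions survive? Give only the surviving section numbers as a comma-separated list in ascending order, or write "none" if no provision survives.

§2 is struck. Although §5 refers to §2, its operative terms do not depend on §2, so it remains in effect. Although §4 refers to §2, its operative terms do not depend on §2, so it remains in effect. No other provision's operative terms depend on §2. §3 is a severability clause and preserves every provision that can still be given independent effect. §1, §3, §4, and §5 remain in effect.

1, 3, 4, 5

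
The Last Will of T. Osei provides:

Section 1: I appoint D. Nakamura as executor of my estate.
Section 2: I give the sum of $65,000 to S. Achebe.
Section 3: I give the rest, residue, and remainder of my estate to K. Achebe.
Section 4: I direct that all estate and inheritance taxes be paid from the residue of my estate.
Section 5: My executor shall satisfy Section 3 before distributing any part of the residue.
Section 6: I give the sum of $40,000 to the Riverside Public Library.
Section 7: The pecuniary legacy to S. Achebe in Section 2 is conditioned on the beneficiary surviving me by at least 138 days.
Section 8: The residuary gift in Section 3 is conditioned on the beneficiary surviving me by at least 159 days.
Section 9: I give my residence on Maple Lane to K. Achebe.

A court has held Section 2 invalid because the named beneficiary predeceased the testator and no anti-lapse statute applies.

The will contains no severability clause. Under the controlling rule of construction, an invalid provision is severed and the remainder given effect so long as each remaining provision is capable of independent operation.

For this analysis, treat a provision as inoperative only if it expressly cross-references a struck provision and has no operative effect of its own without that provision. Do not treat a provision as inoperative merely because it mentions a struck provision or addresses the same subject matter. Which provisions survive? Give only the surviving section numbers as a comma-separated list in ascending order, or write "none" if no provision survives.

Section 2 is struck. Section 7 merely fixes the survivorship condition on Section 2; with Section 2 gone it has nothing to operate on and falls away. Under the stated default rule, only provisions that cannot operate independently fall away; the rest are enforced. The provisions still in force are Section 1, Section 3, Section 4, Section 5, Section 6, Section 8, and Section 9.

1, 3, 4, 5, 6, 8, 9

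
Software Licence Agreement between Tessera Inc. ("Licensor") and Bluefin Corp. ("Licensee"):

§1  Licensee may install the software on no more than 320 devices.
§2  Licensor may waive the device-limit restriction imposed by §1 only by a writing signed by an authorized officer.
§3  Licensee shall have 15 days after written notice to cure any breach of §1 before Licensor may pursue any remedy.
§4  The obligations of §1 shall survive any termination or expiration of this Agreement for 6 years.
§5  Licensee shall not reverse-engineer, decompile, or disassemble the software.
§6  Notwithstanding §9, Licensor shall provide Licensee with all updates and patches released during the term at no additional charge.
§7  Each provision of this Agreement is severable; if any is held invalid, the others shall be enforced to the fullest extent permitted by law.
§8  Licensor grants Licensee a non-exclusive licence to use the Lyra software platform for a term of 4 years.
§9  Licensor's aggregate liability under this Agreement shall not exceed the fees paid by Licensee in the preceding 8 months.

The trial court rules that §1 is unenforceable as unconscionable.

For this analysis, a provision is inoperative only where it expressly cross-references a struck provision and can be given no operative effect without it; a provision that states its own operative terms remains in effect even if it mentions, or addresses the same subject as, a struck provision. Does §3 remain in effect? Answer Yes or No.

§1 is struck. The only function of §2 is the waiver condition for §1, so it cannot stand once §1 is removed. The only function of §3 is the cure period for breach of §1, so it cannot stand once §1 is removed. §4 operates only by reference to §1, so it falls with §1. §7 is a severability clause and preserves every provision that can still be given independent effect. §5, §6, §7, §8, and §9 remain in effect. §3 is among the inoperative provisions, so the answer is no.

No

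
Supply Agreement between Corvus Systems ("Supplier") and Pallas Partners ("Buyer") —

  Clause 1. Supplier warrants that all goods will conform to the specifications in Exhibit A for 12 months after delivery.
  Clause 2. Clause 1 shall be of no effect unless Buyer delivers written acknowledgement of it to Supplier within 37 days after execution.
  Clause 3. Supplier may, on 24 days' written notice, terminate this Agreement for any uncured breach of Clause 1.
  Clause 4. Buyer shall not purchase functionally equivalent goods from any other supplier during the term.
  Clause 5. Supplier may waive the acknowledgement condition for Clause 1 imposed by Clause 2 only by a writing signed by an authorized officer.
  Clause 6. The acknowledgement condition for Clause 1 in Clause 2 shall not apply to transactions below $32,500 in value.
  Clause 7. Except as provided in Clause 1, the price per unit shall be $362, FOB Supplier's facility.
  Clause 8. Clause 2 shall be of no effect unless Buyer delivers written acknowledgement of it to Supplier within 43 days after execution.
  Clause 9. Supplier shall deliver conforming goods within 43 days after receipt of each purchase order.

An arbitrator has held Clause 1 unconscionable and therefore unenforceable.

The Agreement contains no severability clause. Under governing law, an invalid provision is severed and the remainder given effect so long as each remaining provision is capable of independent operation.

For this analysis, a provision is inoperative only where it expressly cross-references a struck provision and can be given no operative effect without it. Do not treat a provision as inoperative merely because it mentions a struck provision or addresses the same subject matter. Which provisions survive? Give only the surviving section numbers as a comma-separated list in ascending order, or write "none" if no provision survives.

Clause 1 is struck. Clause 2 merely fixes the acknowledgement condition for Clause 1; with Clause 1 gone it has nothing to operate on and falls away. The only function of Clause 3 is the termination right for breach of Clause 1, so it cannot stand once Clause 1 is removed. Clause 5 operates only by reference to Clause 2, so it falls with Clause 2. The whole of Clause 6 is the carve-out from the acknowledgement condition for Clause 1, defined by reference to Clause 2, so Clause 6 cannot stand once Clause 2 is removed. Clause 8 merely fixes the acknowledgement condition for Clause 2; with Clause 2 gone it has nothing to operate on and falls away. Clause 7 mentions Clause 1 but its own obligation stands independently of Clause 1, so Clause 7 is not affected. Under the stated default rule, only provisions that cannot operate independently fall away; the rest are enforced. Clause 4, Clause 7, and Clause 9 remain in effect.

4, 7, 9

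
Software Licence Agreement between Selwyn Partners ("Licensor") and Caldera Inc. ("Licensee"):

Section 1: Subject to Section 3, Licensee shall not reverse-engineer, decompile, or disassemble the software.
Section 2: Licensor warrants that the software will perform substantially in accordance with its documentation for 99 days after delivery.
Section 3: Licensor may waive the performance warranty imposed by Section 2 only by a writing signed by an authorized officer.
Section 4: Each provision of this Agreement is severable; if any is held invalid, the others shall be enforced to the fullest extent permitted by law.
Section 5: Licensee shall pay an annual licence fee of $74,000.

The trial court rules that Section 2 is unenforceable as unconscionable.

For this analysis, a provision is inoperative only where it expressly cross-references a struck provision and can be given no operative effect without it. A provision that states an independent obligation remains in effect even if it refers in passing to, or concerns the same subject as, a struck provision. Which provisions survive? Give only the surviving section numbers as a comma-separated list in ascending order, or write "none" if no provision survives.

Section 2 is struck. The only function of Section 3 is the waiver condition for Section 2, so it cannot stand once Section 2 is removed. Section 1 mentions Section 3 but its own obligation stands independently of Section 3, so Section 1 is not affected. Under the severability clause in Section 4, the remaining provisions continue in force. The provisions still in force are Section 1, Section 4, and Section 5.

1, 4, 5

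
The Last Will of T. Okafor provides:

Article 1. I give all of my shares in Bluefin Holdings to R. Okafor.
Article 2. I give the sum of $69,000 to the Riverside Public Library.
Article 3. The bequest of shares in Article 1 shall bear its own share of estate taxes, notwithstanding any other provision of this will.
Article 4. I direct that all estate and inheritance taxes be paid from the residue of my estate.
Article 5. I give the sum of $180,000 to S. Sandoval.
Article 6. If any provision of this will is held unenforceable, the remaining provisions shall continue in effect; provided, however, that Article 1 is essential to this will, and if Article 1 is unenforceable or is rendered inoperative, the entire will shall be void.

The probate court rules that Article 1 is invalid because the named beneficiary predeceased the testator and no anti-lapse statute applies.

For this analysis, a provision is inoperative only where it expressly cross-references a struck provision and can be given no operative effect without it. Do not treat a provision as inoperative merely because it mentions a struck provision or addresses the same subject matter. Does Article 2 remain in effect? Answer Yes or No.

No

Article 1 is struck. Article 3 operates only by reference to Article 1, so it falls with Article 1. Article 6 makes Article 1 an essential term, and Article 1 is the provision held invalid; under Article 6, the entire will is therefore void. No provision of the will survives. Article 2 is among the inoperative provisions, so the answer is no.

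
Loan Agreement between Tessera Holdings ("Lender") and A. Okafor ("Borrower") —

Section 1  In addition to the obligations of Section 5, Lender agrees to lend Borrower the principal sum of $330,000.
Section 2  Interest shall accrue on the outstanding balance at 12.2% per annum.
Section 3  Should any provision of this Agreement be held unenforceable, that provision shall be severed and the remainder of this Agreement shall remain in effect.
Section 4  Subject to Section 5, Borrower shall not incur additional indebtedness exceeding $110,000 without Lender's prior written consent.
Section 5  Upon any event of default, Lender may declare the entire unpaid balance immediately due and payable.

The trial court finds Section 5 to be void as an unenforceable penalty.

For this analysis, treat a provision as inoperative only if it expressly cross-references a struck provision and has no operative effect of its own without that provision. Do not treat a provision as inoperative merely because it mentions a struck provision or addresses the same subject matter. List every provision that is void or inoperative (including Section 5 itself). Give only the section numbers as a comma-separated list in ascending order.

5

Section 5 is struck. Section 1 mentions Section 5 but its own obligation stands independently of Section 5, so Section 1 is not affected. Although Section 4 refers to Section 5, its operative terms do not depend on Section 5, so it remains in effect. No other provision's operative terms depend on Section 5. Under the severability clause in Section 3, the remaining provisions continue in force. That leaves Section 1, Section 2, Section 3, and Section 4 in effect.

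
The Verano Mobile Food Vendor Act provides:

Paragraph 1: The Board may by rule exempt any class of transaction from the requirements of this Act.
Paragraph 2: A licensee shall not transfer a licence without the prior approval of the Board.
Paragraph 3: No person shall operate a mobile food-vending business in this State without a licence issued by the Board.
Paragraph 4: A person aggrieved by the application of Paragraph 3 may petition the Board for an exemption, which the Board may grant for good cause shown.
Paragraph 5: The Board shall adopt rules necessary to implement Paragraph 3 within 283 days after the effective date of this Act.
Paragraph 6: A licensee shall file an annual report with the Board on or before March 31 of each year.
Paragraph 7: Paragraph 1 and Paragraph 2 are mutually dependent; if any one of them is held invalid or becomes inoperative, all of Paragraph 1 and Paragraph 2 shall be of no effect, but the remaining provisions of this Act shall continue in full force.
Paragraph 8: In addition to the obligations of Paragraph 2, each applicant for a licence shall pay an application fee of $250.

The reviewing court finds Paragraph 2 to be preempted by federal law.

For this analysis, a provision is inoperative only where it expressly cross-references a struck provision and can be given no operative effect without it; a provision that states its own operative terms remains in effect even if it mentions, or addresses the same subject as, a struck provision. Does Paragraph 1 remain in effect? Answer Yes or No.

No

Paragraph 2 is struck. Although Paragraph 8 refers to Paragraph 2, its operative terms do not depend on Paragraph 2, so it remains in effect. Nothing else in the Act is defined by reference to Paragraph 2. Paragraph 7 declares Paragraph 1 and Paragraph 2 mutually dependent; since one of them has fallen, all of them are of no effect. That brings down Paragraph 1 as well. The remainder continues in force under Paragraph 7. The provisions still in force are Paragraph 3, Paragraph 4, Paragraph 5, Paragraph 6, Paragraph 7, and Paragraph 8. Paragraph 1 is among the inoperative provisions, so the answer is no.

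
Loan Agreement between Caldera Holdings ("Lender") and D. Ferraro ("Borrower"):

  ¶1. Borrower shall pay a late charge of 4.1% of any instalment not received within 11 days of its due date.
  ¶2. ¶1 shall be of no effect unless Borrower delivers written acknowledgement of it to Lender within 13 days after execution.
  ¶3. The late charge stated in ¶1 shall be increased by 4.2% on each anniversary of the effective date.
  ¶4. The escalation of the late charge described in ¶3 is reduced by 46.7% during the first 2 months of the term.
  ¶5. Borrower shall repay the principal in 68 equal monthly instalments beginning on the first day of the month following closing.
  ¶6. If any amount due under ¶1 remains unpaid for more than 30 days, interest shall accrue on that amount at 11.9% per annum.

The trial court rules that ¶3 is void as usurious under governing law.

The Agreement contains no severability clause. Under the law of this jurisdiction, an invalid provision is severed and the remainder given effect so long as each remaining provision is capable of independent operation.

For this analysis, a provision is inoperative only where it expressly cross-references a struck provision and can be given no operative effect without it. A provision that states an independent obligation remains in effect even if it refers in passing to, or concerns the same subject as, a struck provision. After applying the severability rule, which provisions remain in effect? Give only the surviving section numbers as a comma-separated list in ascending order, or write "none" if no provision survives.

¶3 is struck. ¶4 operates only by reference to ¶3, so it falls with ¶3. With no severability clause, the stated default rule severs what cannot stand and enforces each remaining provision that can operate on its own. The provisions still in force are ¶1, ¶2, ¶5, and ¶6.

1, 2, 5, 6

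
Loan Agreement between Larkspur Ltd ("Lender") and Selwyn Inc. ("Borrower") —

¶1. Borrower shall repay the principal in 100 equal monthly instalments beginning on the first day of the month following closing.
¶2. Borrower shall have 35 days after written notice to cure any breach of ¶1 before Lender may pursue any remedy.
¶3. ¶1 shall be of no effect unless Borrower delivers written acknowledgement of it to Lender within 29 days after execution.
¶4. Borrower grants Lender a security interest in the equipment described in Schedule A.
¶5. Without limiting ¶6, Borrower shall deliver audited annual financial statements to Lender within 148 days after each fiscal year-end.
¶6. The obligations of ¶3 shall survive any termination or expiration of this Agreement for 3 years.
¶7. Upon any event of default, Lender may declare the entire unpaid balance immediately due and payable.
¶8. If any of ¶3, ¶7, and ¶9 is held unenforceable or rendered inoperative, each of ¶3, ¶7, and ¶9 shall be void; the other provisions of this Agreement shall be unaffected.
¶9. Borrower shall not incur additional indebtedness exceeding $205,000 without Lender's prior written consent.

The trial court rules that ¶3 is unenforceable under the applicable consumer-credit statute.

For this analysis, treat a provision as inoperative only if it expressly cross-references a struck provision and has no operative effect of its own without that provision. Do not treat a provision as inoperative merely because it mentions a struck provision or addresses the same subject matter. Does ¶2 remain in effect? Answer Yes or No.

¶3 is struck. The only function of ¶6 is the survival period for ¶3, so it cannot stand once ¶3 is removed. Although ¶5 refers to ¶6, its operative terms do not depend on ¶6, so it remains in effect. ¶8 declares ¶3, ¶7, and ¶9 mutually dependent; since one of them has fallen, all of them are of no effect. That brings down ¶7 and ¶9 as well. The remainder continues in force under ¶8. The provisions still in force are ¶1, ¶2, ¶4, ¶5, and ¶8. ¶2 is among the surviving provisions, so the answer is yes.

Yes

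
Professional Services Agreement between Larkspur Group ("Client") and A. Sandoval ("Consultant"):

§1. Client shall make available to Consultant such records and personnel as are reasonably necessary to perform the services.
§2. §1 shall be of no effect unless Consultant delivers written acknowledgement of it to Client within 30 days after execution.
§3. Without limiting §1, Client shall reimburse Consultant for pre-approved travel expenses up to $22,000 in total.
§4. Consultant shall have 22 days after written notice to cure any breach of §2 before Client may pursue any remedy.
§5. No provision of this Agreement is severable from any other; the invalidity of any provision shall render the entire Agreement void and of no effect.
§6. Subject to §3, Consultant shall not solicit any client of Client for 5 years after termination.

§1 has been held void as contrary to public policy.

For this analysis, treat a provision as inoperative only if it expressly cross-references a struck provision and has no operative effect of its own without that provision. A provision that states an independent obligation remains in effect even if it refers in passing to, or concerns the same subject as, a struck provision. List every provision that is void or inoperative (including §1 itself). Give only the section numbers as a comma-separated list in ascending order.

1, 2, 3, 4, 5, 6

§1 is struck. §2 operates only by reference to §1, so it falls with §1. §4 merely fixes the cure period for breach of §2; with §2 gone it has nothing to operate on and falls away. §5 provides that the Agreement is not severable, so the invalidity of any one provision voids the entire Agreement. No provision of the Agreement survives.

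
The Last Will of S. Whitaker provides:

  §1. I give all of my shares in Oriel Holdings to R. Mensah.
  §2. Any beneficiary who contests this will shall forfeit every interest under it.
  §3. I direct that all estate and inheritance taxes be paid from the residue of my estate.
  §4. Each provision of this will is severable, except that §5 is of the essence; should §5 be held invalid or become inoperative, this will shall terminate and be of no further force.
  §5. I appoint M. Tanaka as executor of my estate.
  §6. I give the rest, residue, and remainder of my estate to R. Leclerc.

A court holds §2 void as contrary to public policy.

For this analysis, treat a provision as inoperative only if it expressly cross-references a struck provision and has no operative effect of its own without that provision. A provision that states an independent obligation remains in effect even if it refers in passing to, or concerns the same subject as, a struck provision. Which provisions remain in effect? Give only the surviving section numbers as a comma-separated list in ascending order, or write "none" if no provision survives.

1, 3, 4, 5, 6

§2 is struck. No other provision's operative terms depend on §2. §4 makes §5 an essential term, but §5 is unaffected, so the severability proviso in §4 preserves the remaining provisions. That leaves §1, §3, §4, §5, and §6 in effect.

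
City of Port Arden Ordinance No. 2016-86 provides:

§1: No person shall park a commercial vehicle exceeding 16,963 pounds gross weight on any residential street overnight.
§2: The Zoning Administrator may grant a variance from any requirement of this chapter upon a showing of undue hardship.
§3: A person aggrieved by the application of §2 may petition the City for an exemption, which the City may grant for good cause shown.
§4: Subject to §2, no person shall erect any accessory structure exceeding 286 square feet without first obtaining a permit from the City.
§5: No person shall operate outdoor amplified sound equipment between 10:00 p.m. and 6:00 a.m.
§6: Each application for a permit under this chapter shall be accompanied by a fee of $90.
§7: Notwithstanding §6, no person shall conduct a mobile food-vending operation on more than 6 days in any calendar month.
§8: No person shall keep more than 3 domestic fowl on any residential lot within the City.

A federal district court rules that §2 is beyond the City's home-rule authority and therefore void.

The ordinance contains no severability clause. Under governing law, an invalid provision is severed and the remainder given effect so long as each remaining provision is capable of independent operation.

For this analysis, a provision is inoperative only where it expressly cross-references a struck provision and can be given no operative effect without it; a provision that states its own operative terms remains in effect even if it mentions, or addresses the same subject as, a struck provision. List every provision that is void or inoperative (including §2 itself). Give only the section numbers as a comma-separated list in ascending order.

2, 3

§2 is struck. The only function of §3 is the exemption procedure for §2, so it cannot stand once §2 is removed. §4 mentions §2 but its own obligation stands independently of §2, so §4 is not affected. With no severability clause, the stated default rule severs what cannot stand and enforces each remaining provision that can operate on its own. §1, §4, §5, §6, §7, and §8 remain in effect.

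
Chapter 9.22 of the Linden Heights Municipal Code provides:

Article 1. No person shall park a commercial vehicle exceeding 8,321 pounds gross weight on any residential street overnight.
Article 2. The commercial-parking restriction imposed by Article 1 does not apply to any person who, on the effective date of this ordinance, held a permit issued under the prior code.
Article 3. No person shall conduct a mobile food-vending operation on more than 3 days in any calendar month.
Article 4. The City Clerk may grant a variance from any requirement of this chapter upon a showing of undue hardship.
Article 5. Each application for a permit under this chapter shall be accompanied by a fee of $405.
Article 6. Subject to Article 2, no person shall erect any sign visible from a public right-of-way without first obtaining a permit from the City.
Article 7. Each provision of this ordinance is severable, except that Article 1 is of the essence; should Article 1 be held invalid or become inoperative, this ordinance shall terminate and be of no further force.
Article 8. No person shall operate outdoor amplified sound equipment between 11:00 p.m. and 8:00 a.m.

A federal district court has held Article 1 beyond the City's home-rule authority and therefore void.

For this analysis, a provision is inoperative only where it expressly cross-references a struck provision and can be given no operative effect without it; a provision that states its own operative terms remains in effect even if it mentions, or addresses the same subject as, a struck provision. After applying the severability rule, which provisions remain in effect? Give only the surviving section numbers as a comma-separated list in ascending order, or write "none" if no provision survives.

none

Article 1 is struck. Article 2 merely fixes the grandfather exemption from Article 1; with Article 1 gone it has nothing to operate on and falls away. Article 7 makes Article 1 an essential term, and Article 1 is the provision held invalid; under Article 7, the entire ordinance is therefore void. No provision of the ordinance survives.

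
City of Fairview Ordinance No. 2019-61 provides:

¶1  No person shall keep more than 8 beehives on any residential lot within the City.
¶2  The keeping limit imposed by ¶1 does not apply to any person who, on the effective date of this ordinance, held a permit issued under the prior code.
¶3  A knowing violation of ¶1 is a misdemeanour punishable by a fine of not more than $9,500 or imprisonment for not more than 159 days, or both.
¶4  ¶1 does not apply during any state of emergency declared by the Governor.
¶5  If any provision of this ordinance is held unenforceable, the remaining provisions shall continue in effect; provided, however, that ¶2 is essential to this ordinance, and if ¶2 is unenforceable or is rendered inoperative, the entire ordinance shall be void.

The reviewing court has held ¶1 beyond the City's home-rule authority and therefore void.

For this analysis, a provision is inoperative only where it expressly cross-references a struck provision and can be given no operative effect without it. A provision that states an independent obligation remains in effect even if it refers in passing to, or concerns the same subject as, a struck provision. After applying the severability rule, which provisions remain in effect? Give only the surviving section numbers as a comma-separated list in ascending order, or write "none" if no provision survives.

none

¶1 is struck. ¶2 operates only by reference to ¶1, so it falls with ¶1. ¶3 has no operative effect of its own apart from ¶1 and is therefore inoperative. ¶4 operates only by reference to ¶1, so it falls with ¶1. ¶5 makes ¶2 an essential term, and ¶2 has been rendered inoperative by the cascade; under ¶5, the entire ordinance is therefore void. No provision of the ordinance survives.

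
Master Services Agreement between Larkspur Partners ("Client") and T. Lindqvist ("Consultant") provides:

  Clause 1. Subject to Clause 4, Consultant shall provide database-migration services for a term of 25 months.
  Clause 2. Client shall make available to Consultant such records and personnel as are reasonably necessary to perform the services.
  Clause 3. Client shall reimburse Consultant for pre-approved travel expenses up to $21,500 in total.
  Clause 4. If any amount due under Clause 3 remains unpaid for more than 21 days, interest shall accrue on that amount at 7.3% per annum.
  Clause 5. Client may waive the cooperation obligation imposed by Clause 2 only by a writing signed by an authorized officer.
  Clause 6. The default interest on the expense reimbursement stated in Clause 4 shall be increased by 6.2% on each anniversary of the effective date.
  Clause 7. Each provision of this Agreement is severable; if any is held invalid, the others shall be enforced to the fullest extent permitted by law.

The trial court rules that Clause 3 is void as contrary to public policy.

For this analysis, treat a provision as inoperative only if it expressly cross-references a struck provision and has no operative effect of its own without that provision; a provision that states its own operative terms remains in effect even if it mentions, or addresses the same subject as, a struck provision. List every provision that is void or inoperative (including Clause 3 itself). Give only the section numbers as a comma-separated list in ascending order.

Clause 3 is struck. Clause 4 has no operative effect of its own apart from Clause 3 and is therefore inoperative. Clause 6 has no operative effect of its own apart from Clause 4 and is therefore inoperative. Although Clause 1 refers to Clause 4, its operative terms do not depend on Clause 4, so it remains in effect. Under the severability clause in Clause 7, the remaining provisions continue in force. Clause 1, Clause 2, Clause 5, and Clause 7 remain in effect.

3, 4, 6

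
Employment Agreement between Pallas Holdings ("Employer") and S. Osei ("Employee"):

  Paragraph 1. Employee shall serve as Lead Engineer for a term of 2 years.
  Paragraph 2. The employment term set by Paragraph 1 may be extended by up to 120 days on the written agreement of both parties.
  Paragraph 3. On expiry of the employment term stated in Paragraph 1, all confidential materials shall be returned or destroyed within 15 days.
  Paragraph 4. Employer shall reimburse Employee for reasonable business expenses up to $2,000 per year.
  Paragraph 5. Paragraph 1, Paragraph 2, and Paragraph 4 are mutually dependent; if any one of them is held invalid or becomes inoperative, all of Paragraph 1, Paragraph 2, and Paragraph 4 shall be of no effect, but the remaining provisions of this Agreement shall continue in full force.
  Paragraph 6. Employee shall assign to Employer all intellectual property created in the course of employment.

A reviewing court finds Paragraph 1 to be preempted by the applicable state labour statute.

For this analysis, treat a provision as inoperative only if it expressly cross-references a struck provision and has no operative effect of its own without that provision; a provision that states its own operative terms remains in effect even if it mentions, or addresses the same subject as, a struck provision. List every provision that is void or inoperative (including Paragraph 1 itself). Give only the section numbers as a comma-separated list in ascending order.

Paragraph 1 is struck. Paragraph 2 operates only by reference to Paragraph 1, so it falls with Paragraph 1. Paragraph 3 merely fixes the return obligation tied to Paragraph 1; with Paragraph 1 gone it has nothing to operate on and falls away. Paragraph 5 declares Paragraph 1, Paragraph 2, and Paragraph 4 mutually dependent; since one of them has fallen, all of them are of no effect. That brings down Paragraph 4 as well. The remainder continues in force under Paragraph 5. That leaves Paragraph 5 and Paragraph 6 in effect.

1, 2, 3, 4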